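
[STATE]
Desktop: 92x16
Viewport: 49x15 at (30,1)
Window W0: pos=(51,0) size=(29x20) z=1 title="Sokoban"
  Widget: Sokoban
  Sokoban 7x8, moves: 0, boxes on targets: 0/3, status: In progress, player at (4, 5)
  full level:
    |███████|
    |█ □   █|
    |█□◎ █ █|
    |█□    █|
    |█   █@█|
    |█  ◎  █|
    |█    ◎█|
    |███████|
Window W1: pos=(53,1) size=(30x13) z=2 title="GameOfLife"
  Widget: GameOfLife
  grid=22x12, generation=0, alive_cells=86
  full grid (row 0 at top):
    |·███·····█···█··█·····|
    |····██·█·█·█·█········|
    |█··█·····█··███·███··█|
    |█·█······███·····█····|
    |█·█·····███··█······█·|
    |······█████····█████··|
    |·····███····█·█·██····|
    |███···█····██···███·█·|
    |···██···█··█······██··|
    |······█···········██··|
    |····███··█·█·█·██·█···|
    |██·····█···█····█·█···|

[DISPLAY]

                     ┃ ┏━━━━━━━━━━━━━━━━━━━━━━━━━
                     ┠─┃ GameOfLife              
                     ┃█┠─────────────────────────
                     ┃█┃Gen: 0                   
                     ┃█┃█··█·····█··███·███··█   
                     ┃█┃█·█······███·····█····   
                     ┃█┃█·█·····███··█······█·   
                     ┃█┃······█████····█████··   
                     ┃█┃·····███····█·█·██····   
                     ┃█┃███···█····██···███·█·   
                     ┃M┃···██···█··█······██··   
                     ┃ ┃······█···········██··   
                     ┃ ┗━━━━━━━━━━━━━━━━━━━━━━━━━
                     ┃                           
                     ┃                           


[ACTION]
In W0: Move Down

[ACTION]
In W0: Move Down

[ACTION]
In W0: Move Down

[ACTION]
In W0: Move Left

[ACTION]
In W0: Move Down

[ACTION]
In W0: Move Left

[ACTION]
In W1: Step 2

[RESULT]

                     ┃ ┏━━━━━━━━━━━━━━━━━━━━━━━━━
                     ┠─┃ GameOfLife              
                     ┃█┠─────────────────────────
                     ┃█┃Gen: 2                   
                     ┃█┃██··█·····█··██···█···   
                     ┃█┃·████········██·█··█··   
                     ┃█┃··········████··█··█··   
                     ┃█┃·········███·██···██··   
                     ┃█┃·█·█·██··█······█·····   
                     ┃█┃█·····█·······█·······   
                     ┃M┃·█···█·█··█···········   
                     ┃ ┃···█····█·█·██········   
                     ┃ ┗━━━━━━━━━━━━━━━━━━━━━━━━━
                     ┃                           
                     ┃                           


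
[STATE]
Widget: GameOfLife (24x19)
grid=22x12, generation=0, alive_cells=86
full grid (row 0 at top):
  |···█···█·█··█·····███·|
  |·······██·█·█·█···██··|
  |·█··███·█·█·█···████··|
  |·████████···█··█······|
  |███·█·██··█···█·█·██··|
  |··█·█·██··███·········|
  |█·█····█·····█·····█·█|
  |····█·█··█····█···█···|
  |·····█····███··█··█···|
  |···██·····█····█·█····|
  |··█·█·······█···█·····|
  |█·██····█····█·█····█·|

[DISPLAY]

Gen: 0                  
···█···█·█··█·····███·  
·······██·█·█·█···██··  
·█··███·█·█·█···████··  
·████████···█··█······  
███·█·██··█···█·█·██··  
··█·█·██··███·········  
█·█····█·····█·····█·█  
····█·█··█····█···█···  
·····█····███··█··█···  
···██·····█····█·█····  
··█·█·······█···█·····  
█·██····█····█·█····█·  
                        
                        
                        
                        
                        
                        


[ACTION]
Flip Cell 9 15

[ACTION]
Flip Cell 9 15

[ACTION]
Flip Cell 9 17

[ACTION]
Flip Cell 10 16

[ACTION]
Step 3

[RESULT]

Gen: 3                  
··········█·██···██···  
··········█·····███···  
··················█···  
·········█·█·█·██·····  
·······██·█···········  
██····█············██·  
·········█············  
····██···█····██······  
·······█·██··█··█·····  
····█····██··█·█······  
··█·█·········█·······  
··█···················  
                        
                        
                        
                        
                        
                        


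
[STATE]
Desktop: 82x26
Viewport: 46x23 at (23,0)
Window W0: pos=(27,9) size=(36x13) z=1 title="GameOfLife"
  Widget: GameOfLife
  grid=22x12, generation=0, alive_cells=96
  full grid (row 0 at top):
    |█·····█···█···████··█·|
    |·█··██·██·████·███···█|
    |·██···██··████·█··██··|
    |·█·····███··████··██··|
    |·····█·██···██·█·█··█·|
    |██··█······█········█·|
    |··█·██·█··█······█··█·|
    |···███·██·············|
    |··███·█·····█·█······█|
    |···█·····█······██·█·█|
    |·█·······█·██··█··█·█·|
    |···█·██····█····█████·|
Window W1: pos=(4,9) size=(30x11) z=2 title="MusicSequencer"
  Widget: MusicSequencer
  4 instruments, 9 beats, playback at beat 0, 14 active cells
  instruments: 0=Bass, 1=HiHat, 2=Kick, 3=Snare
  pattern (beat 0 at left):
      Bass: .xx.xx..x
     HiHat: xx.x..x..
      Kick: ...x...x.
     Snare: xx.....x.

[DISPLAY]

                                              
                                              
                                              
                                              
                                              
                                              
                                              
                                              
                                              
━━━━━━━━━━┓━━━━━━━━━━━━━━━━━━━━━━━━━━━━┓      
          ┃fLife                       ┃      
──────────┨────────────────────────────┨      
          ┃                            ┃      
          ┃██··████·█··██··            ┃      
          ┃·███··████··██··            ┃      
          ┃·██···██·█·█··█·            ┃      
          ┃·····█········█·            ┃      
          ┃·█··█······█··█·            ┃      
          ┃·██·············            ┃      
━━━━━━━━━━┛█·····█·█······█            ┃      
    ┃···█·····█······██·█·█            ┃      
    ┗━━━━━━━━━━━━━━━━━━━━━━━━━━━━━━━━━━┛      
                                              


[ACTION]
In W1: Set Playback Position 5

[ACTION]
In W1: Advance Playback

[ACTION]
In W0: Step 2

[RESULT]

                                              
                                              
                                              
                                              
                                              
                                              
                                              
                                              
                                              
━━━━━━━━━━┓━━━━━━━━━━━━━━━━━━━━━━━━━━━━┓      
          ┃fLife                       ┃      
──────────┨────────────────────────────┨      
          ┃                            ┃      
          ┃···█········█··█            ┃      
          ┃█·███····█·██·██            ┃      
          ┃██·█·██··█··█···            ┃      
          ┃···████··███·███            ┃      
          ┃█··█··········█·            ┃      
          ┃···█············            ┃      
━━━━━━━━━━┛█·██·██···█████·            ┃      
    ┃··█·██·█··█··███████·█            ┃      
    ┗━━━━━━━━━━━━━━━━━━━━━━━━━━━━━━━━━━┛      
                                              


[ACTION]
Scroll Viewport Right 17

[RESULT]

                                              
                                              
                                              
                                              
                                              
                                              
                                              
                                              
                                              
━━━━━━━━━━━━━━━━━━━━━━━━━━┓                   
ife                       ┃                   
──────────────────────────┨                   
                          ┃                   
·█········█··█            ┃                   
███····█·██·██            ┃                   
·█·██··█··█···            ┃                   
·████··███·███            ┃                   
·█··········█·            ┃                   
·█············            ┃                   
██·██···█████·            ┃                   
··█··███████·█            ┃                   
━━━━━━━━━━━━━━━━━━━━━━━━━━┛                   
                                              


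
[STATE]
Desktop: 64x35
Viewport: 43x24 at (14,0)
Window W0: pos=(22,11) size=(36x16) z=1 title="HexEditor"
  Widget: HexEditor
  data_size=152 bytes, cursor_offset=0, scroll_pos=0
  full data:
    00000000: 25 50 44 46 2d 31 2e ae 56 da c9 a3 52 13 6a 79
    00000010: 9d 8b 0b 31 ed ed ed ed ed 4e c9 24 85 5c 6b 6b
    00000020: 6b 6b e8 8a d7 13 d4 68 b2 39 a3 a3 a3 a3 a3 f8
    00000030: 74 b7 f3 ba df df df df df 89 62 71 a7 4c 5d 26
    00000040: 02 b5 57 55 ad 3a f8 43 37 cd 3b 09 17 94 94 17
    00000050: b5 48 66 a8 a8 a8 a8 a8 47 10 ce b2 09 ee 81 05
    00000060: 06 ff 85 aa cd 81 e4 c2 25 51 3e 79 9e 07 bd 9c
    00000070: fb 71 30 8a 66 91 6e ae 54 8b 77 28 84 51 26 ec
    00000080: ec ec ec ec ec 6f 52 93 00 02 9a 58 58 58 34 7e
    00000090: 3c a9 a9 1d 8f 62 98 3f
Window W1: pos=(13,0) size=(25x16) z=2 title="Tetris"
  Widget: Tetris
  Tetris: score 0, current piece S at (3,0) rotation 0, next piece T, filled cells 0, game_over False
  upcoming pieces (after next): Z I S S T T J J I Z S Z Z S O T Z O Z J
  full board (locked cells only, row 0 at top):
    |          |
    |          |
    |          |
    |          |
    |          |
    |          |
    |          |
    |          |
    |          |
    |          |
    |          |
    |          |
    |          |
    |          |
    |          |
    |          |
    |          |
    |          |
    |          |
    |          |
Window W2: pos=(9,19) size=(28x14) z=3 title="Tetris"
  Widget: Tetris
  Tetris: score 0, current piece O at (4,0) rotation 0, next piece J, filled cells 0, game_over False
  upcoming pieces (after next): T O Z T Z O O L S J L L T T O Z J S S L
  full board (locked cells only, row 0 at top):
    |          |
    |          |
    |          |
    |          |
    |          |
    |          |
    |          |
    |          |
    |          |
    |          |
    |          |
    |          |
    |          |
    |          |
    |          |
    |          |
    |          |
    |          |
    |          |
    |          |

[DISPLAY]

━━━━━━━━━━━━━━━━━━━━━━━┓                   
 Tetris                ┃                   
───────────────────────┨                   
          │Next:       ┃                   
          │ ▒          ┃                   
          │▒▒▒         ┃                   
          │            ┃                   
          │            ┃                   
          │            ┃                   
          │Score:      ┃                   
          │0           ┃                   
          │            ┃━━━━━━━━━━━━━━━━━━━
          │            ┃                   
          │            ┃───────────────────
          │            ┃ 44 46 2d 31 2e ae 
━━━━━━━━━━━━━━━━━━━━━━━┛ 0b 31 ed ed ed ed 
        ┃00000020  6b 6b e8 8a d7 13 d4 68 
        ┃00000030  74 b7 f3 ba df df df df 
        ┃00000040  02 b5 57 55 ad 3a f8 43 
━━━━━━━━━━━━━━━━━━━━━━┓8 66 a8 a8 a8 a8 a8 
ris                   ┃f 85 aa cd 81 e4 c2 
──────────────────────┨1 30 8a 66 91 6e ae 
      │Next:          ┃c ec ec ec 6f 52 93 
      │█              ┃9 a9 1d 8f 62 98 3f 


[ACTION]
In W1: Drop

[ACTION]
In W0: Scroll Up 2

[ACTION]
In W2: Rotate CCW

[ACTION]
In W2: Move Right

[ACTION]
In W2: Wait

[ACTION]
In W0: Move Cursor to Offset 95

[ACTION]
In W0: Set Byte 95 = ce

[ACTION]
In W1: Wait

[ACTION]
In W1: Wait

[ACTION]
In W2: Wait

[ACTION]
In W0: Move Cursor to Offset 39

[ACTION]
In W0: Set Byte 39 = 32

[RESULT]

━━━━━━━━━━━━━━━━━━━━━━━┓                   
 Tetris                ┃                   
───────────────────────┨                   
          │Next:       ┃                   
          │ ▒          ┃                   
          │▒▒▒         ┃                   
          │            ┃                   
          │            ┃                   
          │            ┃                   
          │Score:      ┃                   
          │0           ┃                   
          │            ┃━━━━━━━━━━━━━━━━━━━
          │            ┃                   
          │            ┃───────────────────
          │            ┃ 44 46 2d 31 2e ae 
━━━━━━━━━━━━━━━━━━━━━━━┛ 0b 31 ed ed ed ed 
        ┃00000020  6b 6b e8 8a d7 13 d4 32 
        ┃00000030  74 b7 f3 ba df df df df 
        ┃00000040  02 b5 57 55 ad 3a f8 43 
━━━━━━━━━━━━━━━━━━━━━━┓8 66 a8 a8 a8 a8 a8 
ris                   ┃f 85 aa cd 81 e4 c2 
──────────────────────┨1 30 8a 66 91 6e ae 
      │Next:          ┃c ec ec ec 6f 52 93 
      │█              ┃9 a9 1d 8f 62 98 3f 


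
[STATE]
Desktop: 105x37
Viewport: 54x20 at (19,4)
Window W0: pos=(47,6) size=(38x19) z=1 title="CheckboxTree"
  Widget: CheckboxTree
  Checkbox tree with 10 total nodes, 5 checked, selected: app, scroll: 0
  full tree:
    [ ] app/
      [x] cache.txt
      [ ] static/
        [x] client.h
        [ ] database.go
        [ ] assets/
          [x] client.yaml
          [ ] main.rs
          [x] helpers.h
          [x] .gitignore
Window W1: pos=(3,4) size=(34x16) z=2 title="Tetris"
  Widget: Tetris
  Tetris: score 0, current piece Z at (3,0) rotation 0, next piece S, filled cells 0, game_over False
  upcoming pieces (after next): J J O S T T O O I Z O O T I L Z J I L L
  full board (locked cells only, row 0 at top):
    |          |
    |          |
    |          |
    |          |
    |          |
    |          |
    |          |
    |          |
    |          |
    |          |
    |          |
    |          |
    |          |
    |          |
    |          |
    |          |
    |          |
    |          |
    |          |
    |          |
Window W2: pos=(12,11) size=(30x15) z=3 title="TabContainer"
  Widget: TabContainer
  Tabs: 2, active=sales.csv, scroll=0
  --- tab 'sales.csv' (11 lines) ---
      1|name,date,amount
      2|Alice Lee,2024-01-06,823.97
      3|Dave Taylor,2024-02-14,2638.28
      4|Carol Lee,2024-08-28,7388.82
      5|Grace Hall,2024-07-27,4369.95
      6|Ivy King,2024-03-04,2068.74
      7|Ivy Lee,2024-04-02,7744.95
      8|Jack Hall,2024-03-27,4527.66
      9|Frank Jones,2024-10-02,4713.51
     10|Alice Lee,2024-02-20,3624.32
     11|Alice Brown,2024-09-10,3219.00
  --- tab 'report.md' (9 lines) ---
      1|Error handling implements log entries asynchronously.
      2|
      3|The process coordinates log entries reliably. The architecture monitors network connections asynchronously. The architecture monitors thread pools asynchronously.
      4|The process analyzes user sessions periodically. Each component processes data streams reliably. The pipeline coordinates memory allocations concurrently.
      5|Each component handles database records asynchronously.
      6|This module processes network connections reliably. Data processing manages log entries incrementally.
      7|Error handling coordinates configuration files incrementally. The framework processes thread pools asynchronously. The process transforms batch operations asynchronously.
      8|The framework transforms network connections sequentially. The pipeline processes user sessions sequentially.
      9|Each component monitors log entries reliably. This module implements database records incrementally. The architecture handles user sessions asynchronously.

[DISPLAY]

━━━━━━━━━━━━━━━━━┓                                    
                 ┃                                    
─────────────────┨          ┏━━━━━━━━━━━━━━━━━━━━━━━━━
:                ┃          ┃ CheckboxTree            
                 ┃          ┠─────────────────────────
                 ┃          ┃>[-] app/                
                 ┃          ┃   [x] cache.txt         
━━━━━━━━━━━━━━━━━━━━━━┓     ┃   [-] static/           
ntainer               ┃     ┃     [x] client.h        
──────────────────────┨     ┃     [ ] database.go     
.csv]│ report.md      ┃     ┃     [-] assets/         
──────────────────────┃     ┃       [x] client.yaml   
ate,amount            ┃     ┃       [ ] main.rs       
Lee,2024-01-06,823.97 ┃     ┃       [x] helpers.h     
aylor,2024-02-14,2638.┃     ┃       [x] .gitignore    
Lee,2024-08-28,7388.82┃     ┃                         
Hall,2024-07-27,4369.9┃     ┃                         
ng,2024-03-04,2068.74 ┃     ┃                         
e,2024-04-02,7744.95  ┃     ┃                         
all,2024-03-27,4527.66┃     ┃                         


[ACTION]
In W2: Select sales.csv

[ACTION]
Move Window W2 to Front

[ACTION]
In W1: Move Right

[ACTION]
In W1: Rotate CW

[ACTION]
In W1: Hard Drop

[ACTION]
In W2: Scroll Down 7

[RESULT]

━━━━━━━━━━━━━━━━━┓                                    
                 ┃                                    
─────────────────┨          ┏━━━━━━━━━━━━━━━━━━━━━━━━━
:                ┃          ┃ CheckboxTree            
                 ┃          ┠─────────────────────────
                 ┃          ┃>[-] app/                
                 ┃          ┃   [x] cache.txt         
━━━━━━━━━━━━━━━━━━━━━━┓     ┃   [-] static/           
ntainer               ┃     ┃     [x] client.h        
──────────────────────┨     ┃     [ ] database.go     
.csv]│ report.md      ┃     ┃     [-] assets/         
──────────────────────┃     ┃       [x] client.yaml   
all,2024-03-27,4527.66┃     ┃       [ ] main.rs       
Jones,2024-10-02,4713.┃     ┃       [x] helpers.h     
Lee,2024-02-20,3624.32┃     ┃       [x] .gitignore    
Brown,2024-09-10,3219.┃     ┃                         
                      ┃     ┃                         
                      ┃     ┃                         
                      ┃     ┃                         
                      ┃     ┃                         


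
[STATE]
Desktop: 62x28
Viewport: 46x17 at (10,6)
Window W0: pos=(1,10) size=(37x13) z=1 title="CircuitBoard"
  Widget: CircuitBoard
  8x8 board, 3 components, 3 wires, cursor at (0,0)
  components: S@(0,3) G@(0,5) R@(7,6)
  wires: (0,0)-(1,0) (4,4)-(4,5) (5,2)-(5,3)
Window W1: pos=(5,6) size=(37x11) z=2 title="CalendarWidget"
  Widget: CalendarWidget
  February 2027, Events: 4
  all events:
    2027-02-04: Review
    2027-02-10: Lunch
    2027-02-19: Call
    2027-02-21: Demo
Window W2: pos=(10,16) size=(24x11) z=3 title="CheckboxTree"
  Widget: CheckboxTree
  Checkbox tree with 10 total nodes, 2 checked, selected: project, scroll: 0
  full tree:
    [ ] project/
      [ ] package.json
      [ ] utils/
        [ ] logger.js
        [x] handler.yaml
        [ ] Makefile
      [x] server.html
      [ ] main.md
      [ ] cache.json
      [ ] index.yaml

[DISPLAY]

━━━━━━━━━━━━━━━━━━━━━━━━━━━━━━━┓              
endarWidget                    ┃              
───────────────────────────────┨              
       February 2027           ┃              
u We Th Fr Sa Su               ┃              
2  3  4*  5  6  7              ┃              
9 10* 11 12 13 14              ┃              
6 17 18 19* 20 21*             ┃              
3 24 25 26 27 28               ┃              
                               ┃              
┏━━━━━━━━━━━━━━━━━━━━━━┓━━━━━━━┛              
┃ CheckboxTree         ┃   ┃                  
┠──────────────────────┨   ┃                  
┃>[-] project/         ┃   ┃                  
┃   [ ] package.json   ┃   ┃                  
┃   [-] utils/         ┃   ┃                  
┃     [ ] logger.js    ┃━━━┛                  


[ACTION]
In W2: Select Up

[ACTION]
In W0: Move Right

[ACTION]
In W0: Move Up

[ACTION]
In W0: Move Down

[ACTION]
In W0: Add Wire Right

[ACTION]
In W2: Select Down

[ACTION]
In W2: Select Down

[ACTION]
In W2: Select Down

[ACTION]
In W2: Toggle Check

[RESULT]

━━━━━━━━━━━━━━━━━━━━━━━━━━━━━━━┓              
endarWidget                    ┃              
───────────────────────────────┨              
       February 2027           ┃              
u We Th Fr Sa Su               ┃              
2  3  4*  5  6  7              ┃              
9 10* 11 12 13 14              ┃              
6 17 18 19* 20 21*             ┃              
3 24 25 26 27 28               ┃              
                               ┃              
┏━━━━━━━━━━━━━━━━━━━━━━┓━━━━━━━┛              
┃ CheckboxTree         ┃   ┃                  
┠──────────────────────┨   ┃                  
┃ [-] project/         ┃   ┃                  
┃   [ ] package.json   ┃   ┃                  
┃   [-] utils/         ┃   ┃                  
┃>    [x] logger.js    ┃━━━┛                  


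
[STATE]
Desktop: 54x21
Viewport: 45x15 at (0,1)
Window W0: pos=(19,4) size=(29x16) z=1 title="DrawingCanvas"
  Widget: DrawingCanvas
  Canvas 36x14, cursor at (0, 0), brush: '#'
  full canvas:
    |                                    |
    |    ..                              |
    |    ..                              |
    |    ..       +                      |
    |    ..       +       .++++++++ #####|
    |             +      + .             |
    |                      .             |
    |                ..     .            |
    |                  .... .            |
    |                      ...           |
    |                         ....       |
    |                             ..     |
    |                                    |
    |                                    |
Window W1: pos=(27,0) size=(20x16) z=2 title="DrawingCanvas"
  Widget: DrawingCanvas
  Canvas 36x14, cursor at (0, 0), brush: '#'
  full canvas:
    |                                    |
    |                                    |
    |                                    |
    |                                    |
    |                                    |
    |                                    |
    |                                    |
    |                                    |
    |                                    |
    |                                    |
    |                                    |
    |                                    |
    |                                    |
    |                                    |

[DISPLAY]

                           ┃ DrawingCanvas   
                           ┠─────────────────
                           ┃+                
                   ┏━━━━━━━┃                 
                   ┃ Drawin┃                 
                   ┠───────┃                 
                   ┃+      ┃                 
                   ┃    .. ┃                 
                   ┃    .. ┃                 
                   ┃    .. ┃                 
                   ┃    .. ┃                 
                   ┃       ┃                 
                   ┃       ┃                 
                   ┃       ┃                 
                   ┃       ┗━━━━━━━━━━━━━━━━━


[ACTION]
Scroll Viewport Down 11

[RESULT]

                   ┠───────┃                 
                   ┃+      ┃                 
                   ┃    .. ┃                 
                   ┃    .. ┃                 
                   ┃    .. ┃                 
                   ┃    .. ┃                 
                   ┃       ┃                 
                   ┃       ┃                 
                   ┃       ┃                 
                   ┃       ┗━━━━━━━━━━━━━━━━━
                   ┃                      ...
                   ┃                         
                   ┃                         
                   ┗━━━━━━━━━━━━━━━━━━━━━━━━━
                                             


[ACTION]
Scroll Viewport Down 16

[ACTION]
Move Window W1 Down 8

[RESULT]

                   ┠───────┃ DrawingCanvas   
                   ┃+      ┠─────────────────
                   ┃    .. ┃+                
                   ┃    .. ┃                 
                   ┃    .. ┃                 
                   ┃    .. ┃                 
                   ┃       ┃                 
                   ┃       ┃                 
                   ┃       ┃                 
                   ┃       ┃                 
                   ┃       ┃                 
                   ┃       ┃                 
                   ┃       ┃                 
                   ┗━━━━━━━┃                 
                           ┗━━━━━━━━━━━━━━━━━


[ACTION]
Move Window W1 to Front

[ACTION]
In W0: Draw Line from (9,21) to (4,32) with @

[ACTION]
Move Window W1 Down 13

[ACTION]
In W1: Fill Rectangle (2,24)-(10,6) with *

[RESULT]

                   ┠───────┃ DrawingCanvas   
                   ┃+      ┠─────────────────
                   ┃    .. ┃+                
                   ┃    .. ┃                 
                   ┃    .. ┃      ***********
                   ┃    .. ┃      ***********
                   ┃       ┃      ***********
                   ┃       ┃      ***********
                   ┃       ┃      ***********
                   ┃       ┃      ***********
                   ┃       ┃      ***********
                   ┃       ┃      ***********
                   ┃       ┃      ***********
                   ┗━━━━━━━┃                 
                           ┗━━━━━━━━━━━━━━━━━


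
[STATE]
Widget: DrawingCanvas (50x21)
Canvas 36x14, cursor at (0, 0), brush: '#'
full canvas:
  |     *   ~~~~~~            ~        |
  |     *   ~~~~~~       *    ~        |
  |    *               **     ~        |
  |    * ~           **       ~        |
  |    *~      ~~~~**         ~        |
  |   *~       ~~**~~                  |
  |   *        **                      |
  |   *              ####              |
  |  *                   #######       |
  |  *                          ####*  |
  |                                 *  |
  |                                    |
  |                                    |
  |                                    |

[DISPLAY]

+    *   ~~~~~~            ~                      
     *   ~~~~~~       *    ~                      
    *               **     ~                      
    * ~           **       ~                      
    *~      ~~~~**         ~                      
   *~       ~~**~~                                
   *        **                                    
   *              ####                            
  *                   #######                     
  *                          ####*                
                                 *                
                                                  
                                                  
                                                  
                                                  
                                                  
                                                  
                                                  
                                                  
                                                  
                                                  


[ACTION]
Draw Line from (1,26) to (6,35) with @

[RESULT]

+    *   ~~~~~~            ~                      
     *   ~~~~~~       *   @~                      
    *               **     @@                     
    * ~           **       ~ @@                   
    *~      ~~~~**         ~   @@                 
   *~       ~~**~~               @@               
   *        **                     @              
   *              ####                            
  *                   #######                     
  *                          ####*                
                                 *                
                                                  
                                                  
                                                  
                                                  
                                                  
                                                  
                                                  
                                                  
                                                  
                                                  


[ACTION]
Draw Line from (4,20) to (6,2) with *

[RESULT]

+    *   ~~~~~~            ~                      
     *   ~~~~~~       *   @~                      
    *               **     @@                     
    * ~           **       ~ @@                   
    *~      ~~~~*****      ~   @@                 
   *~  *********~~               @@               
  *****     **                     @              
   *              ####                            
  *                   #######                     
  *                          ####*                
                                 *                
                                                  
                                                  
                                                  
                                                  
                                                  
                                                  
                                                  
                                                  
                                                  
                                                  


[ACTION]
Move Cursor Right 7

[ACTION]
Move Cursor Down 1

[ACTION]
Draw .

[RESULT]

     *   ~~~~~~            ~                      
     * . ~~~~~~       *   @~                      
    *               **     @@                     
    * ~           **       ~ @@                   
    *~      ~~~~*****      ~   @@                 
   *~  *********~~               @@               
  *****     **                     @              
   *              ####                            
  *                   #######                     
  *                          ####*                
                                 *                
                                                  
                                                  
                                                  
                                                  
                                                  
                                                  
                                                  
                                                  
                                                  
                                                  


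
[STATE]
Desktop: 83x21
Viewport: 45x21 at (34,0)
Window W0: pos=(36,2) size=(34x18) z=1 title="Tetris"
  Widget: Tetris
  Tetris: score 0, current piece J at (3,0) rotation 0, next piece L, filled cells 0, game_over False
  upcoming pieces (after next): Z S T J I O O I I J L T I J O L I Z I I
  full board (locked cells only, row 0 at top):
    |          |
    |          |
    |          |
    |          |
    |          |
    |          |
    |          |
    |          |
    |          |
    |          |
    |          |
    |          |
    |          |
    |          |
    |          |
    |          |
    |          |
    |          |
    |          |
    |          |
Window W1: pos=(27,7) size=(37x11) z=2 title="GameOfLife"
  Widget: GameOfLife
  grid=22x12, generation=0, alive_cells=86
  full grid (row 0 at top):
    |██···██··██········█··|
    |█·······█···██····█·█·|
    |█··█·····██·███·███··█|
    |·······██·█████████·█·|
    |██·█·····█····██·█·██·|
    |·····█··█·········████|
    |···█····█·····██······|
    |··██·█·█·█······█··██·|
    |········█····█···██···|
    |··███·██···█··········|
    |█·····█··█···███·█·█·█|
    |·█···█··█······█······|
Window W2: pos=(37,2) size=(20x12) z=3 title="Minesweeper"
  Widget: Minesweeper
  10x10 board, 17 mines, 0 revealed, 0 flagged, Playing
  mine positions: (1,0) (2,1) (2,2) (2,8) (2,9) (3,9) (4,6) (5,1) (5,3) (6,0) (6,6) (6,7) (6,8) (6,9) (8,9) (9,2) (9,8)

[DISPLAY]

                                             
                                             
  ┏┏━━━━━━━━━━━━━━━━━━┓━━━━━━━━━━━━┓         
  ┃┃ Minesweeper      ┃            ┃         
  ┠┠──────────────────┨────────────┨         
  ┃┃■■■■■■■■■■        ┃            ┃         
  ┃┃■■■■■■■■■■        ┃            ┃         
━━━┃■■■■■■■■■■        ┃━━━━━━┓     ┃         
fLi┃■■■■■■■■■■        ┃      ┃     ┃         
───┃■■■■■■■■■■        ┃──────┨     ┃         
   ┃■■■■■■■■■■        ┃      ┃     ┃         
·██┃■■■■■■■■■■        ┃      ┃     ┃         
···┃■■■■■■■■■■        ┃      ┃     ┃         
··█┗━━━━━━━━━━━━━━━━━━┛      ┃     ┃         
··█·····██······             ┃     ┃         
·█·█······█··██·             ┃     ┃         
··█····█···██···             ┃     ┃         
━━━━━━━━━━━━━━━━━━━━━━━━━━━━━┛     ┃         
  ┃          │                     ┃         
  ┗━━━━━━━━━━━━━━━━━━━━━━━━━━━━━━━━┛         
                                             


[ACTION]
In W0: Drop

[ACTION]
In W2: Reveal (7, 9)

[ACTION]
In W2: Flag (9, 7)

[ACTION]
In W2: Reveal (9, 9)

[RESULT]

                                             
                                             
  ┏┏━━━━━━━━━━━━━━━━━━┓━━━━━━━━━━━━┓         
  ┃┃ Minesweeper      ┃            ┃         
  ┠┠──────────────────┨────────────┨         
  ┃┃■■■■■■■■■■        ┃            ┃         
  ┃┃■■■■■■■■■■        ┃            ┃         
━━━┃■■■■■■■■■■        ┃━━━━━━┓     ┃         
fLi┃■■■■■■■■■■        ┃      ┃     ┃         
───┃■■■■■■■■■■        ┃──────┨     ┃         
   ┃■■■■■■■■■■        ┃      ┃     ┃         
·██┃■■■■■■■■■■        ┃      ┃     ┃         
···┃■■■■■■■■■3        ┃      ┃     ┃         
··█┗━━━━━━━━━━━━━━━━━━┛      ┃     ┃         
··█·····██······             ┃     ┃         
·█·█······█··██·             ┃     ┃         
··█····█···██···             ┃     ┃         
━━━━━━━━━━━━━━━━━━━━━━━━━━━━━┛     ┃         
  ┃          │                     ┃         
  ┗━━━━━━━━━━━━━━━━━━━━━━━━━━━━━━━━┛         
                                             


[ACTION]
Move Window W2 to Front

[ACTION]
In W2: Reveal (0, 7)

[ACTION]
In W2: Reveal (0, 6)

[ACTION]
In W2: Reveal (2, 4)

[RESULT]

                                             
                                             
  ┏┏━━━━━━━━━━━━━━━━━━┓━━━━━━━━━━━━┓         
  ┃┃ Minesweeper      ┃            ┃         
  ┠┠──────────────────┨────────────┨         
  ┃┃■1                ┃            ┃         
  ┃┃■321   122        ┃            ┃         
━━━┃■■■1   1■■        ┃━━━━━━┓     ┃         
fLi┃■■■1 112■■        ┃      ┃     ┃         
───┃■■■111■■■■        ┃──────┨     ┃         
   ┃■■■■■■■■■■        ┃      ┃     ┃         
·██┃■■■■■■■■■■        ┃      ┃     ┃         
···┃■■■■■■■■■3        ┃      ┃     ┃         
··█┗━━━━━━━━━━━━━━━━━━┛      ┃     ┃         
··█·····██······             ┃     ┃         
·█·█······█··██·             ┃     ┃         
··█····█···██···             ┃     ┃         
━━━━━━━━━━━━━━━━━━━━━━━━━━━━━┛     ┃         
  ┃          │                     ┃         
  ┗━━━━━━━━━━━━━━━━━━━━━━━━━━━━━━━━┛         
                                             
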